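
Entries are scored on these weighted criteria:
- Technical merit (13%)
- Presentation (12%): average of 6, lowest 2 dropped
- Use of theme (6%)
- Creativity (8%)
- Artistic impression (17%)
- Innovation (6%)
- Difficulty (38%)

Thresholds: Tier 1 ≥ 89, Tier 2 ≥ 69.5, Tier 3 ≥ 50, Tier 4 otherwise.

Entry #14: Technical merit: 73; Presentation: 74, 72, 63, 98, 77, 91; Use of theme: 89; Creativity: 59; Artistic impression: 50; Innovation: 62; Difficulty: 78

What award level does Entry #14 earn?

Presentation: drop 63, 72 → average of remaining 4 = 340/4 = 85
Weighted total:
  Technical merit 73 × 0.13 = 9.49
  Presentation 85 × 0.12 = 10.2
  Use of theme 89 × 0.06 = 5.34
  Creativity 59 × 0.08 = 4.72
  Artistic impression 50 × 0.17 = 8.5
  Innovation 62 × 0.06 = 3.72
  Difficulty 78 × 0.38 = 29.64
Sum = 71.61
71.61 is ≥ 69.5 and < 89 → Tier 2

Tier 2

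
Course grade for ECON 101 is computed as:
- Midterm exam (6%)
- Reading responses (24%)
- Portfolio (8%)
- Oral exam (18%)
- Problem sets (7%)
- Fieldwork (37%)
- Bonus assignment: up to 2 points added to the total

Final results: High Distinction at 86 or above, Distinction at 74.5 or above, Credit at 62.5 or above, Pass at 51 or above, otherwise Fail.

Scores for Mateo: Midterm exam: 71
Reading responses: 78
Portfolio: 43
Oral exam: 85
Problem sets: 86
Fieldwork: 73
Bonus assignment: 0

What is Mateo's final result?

Weighted total:
  Midterm exam 71 × 0.06 = 4.26
  Reading responses 78 × 0.24 = 18.72
  Portfolio 43 × 0.08 = 3.44
  Oral exam 85 × 0.18 = 15.3
  Problem sets 86 × 0.07 = 6.02
  Fieldwork 73 × 0.37 = 27.01
Sum = 74.75
Bonus assignment: 74.75 + 0 = 74.75
74.75 is ≥ 74.5 and < 86 → Distinction

Distinction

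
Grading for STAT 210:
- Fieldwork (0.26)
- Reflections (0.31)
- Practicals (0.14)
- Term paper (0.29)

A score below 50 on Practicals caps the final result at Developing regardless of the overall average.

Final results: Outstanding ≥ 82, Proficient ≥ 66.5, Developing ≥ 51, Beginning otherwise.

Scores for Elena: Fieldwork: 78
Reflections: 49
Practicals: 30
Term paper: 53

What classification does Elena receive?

Developing

Practicals score 30 < 50: minimum not met.
Weighted total:
  Fieldwork 78 × 0.26 = 20.28
  Reflections 49 × 0.31 = 15.19
  Practicals 30 × 0.14 = 4.2
  Term paper 53 × 0.29 = 15.37
Sum = 55.04
55.04 would be Developing; cap at Developing applies → Developing.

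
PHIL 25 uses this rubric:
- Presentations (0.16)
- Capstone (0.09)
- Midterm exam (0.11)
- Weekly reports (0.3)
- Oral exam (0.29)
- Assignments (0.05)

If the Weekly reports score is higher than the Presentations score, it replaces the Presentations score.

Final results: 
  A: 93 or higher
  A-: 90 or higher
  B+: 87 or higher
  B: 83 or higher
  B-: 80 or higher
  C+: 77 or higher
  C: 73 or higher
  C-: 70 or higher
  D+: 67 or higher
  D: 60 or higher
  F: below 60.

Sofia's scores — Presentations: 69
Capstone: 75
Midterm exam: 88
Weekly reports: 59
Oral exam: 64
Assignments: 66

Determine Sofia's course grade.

D+

Weekly reports (59) ≤ Presentations (69), so Presentations stays at 69.
Weighted total:
  Presentations 69 × 0.16 = 11.04
  Capstone 75 × 0.09 = 6.75
  Midterm exam 88 × 0.11 = 9.68
  Weekly reports 59 × 0.3 = 17.7
  Oral exam 64 × 0.29 = 18.56
  Assignments 66 × 0.05 = 3.3
Sum = 67.03
67.03 is ≥ 67 and < 70 → D+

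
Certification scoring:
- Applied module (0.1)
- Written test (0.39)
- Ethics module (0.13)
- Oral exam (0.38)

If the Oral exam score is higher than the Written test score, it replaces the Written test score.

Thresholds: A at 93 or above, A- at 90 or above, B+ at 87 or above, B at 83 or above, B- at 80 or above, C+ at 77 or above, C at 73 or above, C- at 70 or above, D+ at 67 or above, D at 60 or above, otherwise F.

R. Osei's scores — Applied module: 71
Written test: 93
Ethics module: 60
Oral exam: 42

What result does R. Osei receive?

D+

Oral exam (42) ≤ Written test (93), so Written test stays at 93.
Weighted total:
  Applied module 71 × 0.1 = 7.1
  Written test 93 × 0.39 = 36.27
  Ethics module 60 × 0.13 = 7.8
  Oral exam 42 × 0.38 = 15.96
Sum = 67.13
67.13 is ≥ 67 and < 70 → D+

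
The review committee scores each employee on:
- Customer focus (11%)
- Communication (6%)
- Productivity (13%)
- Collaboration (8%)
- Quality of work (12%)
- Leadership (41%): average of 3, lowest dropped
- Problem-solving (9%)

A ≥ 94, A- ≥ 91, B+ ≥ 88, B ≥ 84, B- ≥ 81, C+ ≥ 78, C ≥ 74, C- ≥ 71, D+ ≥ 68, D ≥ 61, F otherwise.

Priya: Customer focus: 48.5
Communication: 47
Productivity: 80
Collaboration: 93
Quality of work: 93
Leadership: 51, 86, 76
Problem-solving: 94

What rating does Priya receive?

C+

Leadership: drop 51 → average of remaining 2 = 162/2 = 81
Weighted total:
  Customer focus 48.5 × 0.11 = 5.335
  Communication 47 × 0.06 = 2.82
  Productivity 80 × 0.13 = 10.4
  Collaboration 93 × 0.08 = 7.44
  Quality of work 93 × 0.12 = 11.16
  Leadership 81 × 0.41 = 33.21
  Problem-solving 94 × 0.09 = 8.46
Sum = 78.825
78.825 is ≥ 78 and < 81 → C+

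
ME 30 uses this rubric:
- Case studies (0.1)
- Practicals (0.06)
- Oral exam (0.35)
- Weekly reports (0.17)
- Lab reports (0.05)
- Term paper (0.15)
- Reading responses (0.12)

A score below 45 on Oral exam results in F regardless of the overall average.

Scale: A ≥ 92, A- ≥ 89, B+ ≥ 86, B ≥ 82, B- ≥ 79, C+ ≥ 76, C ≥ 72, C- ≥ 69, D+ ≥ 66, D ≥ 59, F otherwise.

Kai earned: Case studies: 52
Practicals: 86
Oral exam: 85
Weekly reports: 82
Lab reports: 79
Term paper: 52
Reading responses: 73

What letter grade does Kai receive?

Oral exam score 85 ≥ 45: minimum met.
Weighted total:
  Case studies 52 × 0.1 = 5.2
  Practicals 86 × 0.06 = 5.16
  Oral exam 85 × 0.35 = 29.75
  Weekly reports 82 × 0.17 = 13.94
  Lab reports 79 × 0.05 = 3.95
  Term paper 52 × 0.15 = 7.8
  Reading responses 73 × 0.12 = 8.76
Sum = 74.56
74.56 is ≥ 72 and < 76 → C

C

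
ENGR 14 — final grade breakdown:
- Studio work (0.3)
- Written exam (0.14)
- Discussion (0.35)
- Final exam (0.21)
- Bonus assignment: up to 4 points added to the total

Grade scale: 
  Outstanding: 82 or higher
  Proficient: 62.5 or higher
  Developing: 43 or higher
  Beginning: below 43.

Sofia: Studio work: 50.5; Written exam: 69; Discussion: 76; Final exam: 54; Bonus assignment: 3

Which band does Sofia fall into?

Weighted total:
  Studio work 50.5 × 0.3 = 15.15
  Written exam 69 × 0.14 = 9.66
  Discussion 76 × 0.35 = 26.6
  Final exam 54 × 0.21 = 11.34
Sum = 62.75
Bonus assignment: 62.75 + 3 = 65.75
65.75 is ≥ 62.5 and < 82 → Proficient

Proficient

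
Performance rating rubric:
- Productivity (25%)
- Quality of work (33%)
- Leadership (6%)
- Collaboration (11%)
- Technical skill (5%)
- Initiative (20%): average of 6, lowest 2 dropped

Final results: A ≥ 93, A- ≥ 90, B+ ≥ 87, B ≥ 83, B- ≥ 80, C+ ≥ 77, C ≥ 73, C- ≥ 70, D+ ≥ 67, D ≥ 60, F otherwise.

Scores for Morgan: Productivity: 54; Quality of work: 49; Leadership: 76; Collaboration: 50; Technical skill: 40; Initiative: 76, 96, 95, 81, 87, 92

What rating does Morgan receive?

D

Initiative: drop 76, 81 → average of remaining 4 = 370/4 = 92.5
Weighted total:
  Productivity 54 × 0.25 = 13.5
  Quality of work 49 × 0.33 = 16.17
  Leadership 76 × 0.06 = 4.56
  Collaboration 50 × 0.11 = 5.5
  Technical skill 40 × 0.05 = 2
  Initiative 92.5 × 0.2 = 18.5
Sum = 60.23
60.23 is ≥ 60 and < 67 → D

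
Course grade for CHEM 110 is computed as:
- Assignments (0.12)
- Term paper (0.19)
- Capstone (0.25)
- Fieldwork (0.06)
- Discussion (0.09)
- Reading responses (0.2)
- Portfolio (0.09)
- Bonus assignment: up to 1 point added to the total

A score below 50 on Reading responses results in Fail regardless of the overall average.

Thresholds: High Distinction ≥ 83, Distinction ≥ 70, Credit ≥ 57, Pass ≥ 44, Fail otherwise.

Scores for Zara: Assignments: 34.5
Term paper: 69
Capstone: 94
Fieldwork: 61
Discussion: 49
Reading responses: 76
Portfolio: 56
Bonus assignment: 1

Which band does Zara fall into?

Reading responses score 76 ≥ 50: minimum met.
Weighted total:
  Assignments 34.5 × 0.12 = 4.14
  Term paper 69 × 0.19 = 13.11
  Capstone 94 × 0.25 = 23.5
  Fieldwork 61 × 0.06 = 3.66
  Discussion 49 × 0.09 = 4.41
  Reading responses 76 × 0.2 = 15.2
  Portfolio 56 × 0.09 = 5.04
Sum = 69.06
Bonus assignment: 69.06 + 1 = 70.06
70.06 is ≥ 70 and < 83 → Distinction

Distinction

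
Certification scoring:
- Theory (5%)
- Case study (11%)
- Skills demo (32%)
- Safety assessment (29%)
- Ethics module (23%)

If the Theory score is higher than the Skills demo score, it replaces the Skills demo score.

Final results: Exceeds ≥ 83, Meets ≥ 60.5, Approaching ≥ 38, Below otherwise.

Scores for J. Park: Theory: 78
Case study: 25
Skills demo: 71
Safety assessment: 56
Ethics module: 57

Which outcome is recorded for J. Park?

Meets

Theory (78) > Skills demo (71), so Skills demo counts as 78.
Weighted total:
  Theory 78 × 0.05 = 3.9
  Case study 25 × 0.11 = 2.75
  Skills demo 78 × 0.32 = 24.96
  Safety assessment 56 × 0.29 = 16.24
  Ethics module 57 × 0.23 = 13.11
Sum = 60.96
60.96 is ≥ 60.5 and < 83 → Meets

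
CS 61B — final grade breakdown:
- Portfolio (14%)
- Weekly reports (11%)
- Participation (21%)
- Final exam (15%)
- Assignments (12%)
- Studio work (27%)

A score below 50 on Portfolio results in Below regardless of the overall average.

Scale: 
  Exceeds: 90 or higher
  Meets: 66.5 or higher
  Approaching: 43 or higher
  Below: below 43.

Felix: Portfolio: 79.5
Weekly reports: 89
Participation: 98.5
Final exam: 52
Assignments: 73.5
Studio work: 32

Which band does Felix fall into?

Portfolio score 79.5 ≥ 50: minimum met.
Weighted total:
  Portfolio 79.5 × 0.14 = 11.13
  Weekly reports 89 × 0.11 = 9.79
  Participation 98.5 × 0.21 = 20.685
  Final exam 52 × 0.15 = 7.8
  Assignments 73.5 × 0.12 = 8.82
  Studio work 32 × 0.27 = 8.64
Sum = 66.865
66.865 is ≥ 66.5 and < 90 → Meets

Meets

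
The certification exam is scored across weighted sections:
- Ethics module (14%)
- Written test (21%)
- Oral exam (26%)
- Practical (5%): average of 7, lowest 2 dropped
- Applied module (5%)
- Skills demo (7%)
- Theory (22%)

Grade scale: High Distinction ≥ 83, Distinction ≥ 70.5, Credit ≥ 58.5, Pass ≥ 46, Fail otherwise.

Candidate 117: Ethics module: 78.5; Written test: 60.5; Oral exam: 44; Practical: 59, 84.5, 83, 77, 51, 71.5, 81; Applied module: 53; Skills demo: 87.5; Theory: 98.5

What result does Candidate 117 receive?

Credit

Practical: drop 51, 59 → average of remaining 5 = 397/5 = 79.4
Weighted total:
  Ethics module 78.5 × 0.14 = 10.99
  Written test 60.5 × 0.21 = 12.705
  Oral exam 44 × 0.26 = 11.44
  Practical 79.4 × 0.05 = 3.97
  Applied module 53 × 0.05 = 2.65
  Skills demo 87.5 × 0.07 = 6.125
  Theory 98.5 × 0.22 = 21.67
Sum = 69.55
69.55 is ≥ 58.5 and < 70.5 → Credit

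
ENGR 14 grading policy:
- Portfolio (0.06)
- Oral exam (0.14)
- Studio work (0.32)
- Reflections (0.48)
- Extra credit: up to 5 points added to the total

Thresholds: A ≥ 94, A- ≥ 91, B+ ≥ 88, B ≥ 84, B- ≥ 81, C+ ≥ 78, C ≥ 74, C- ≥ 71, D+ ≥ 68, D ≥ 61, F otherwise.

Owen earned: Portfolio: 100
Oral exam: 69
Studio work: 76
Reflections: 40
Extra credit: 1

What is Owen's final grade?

Weighted total:
  Portfolio 100 × 0.06 = 6
  Oral exam 69 × 0.14 = 9.66
  Studio work 76 × 0.32 = 24.32
  Reflections 40 × 0.48 = 19.2
Sum = 59.18
Extra credit: 59.18 + 1 = 60.18
60.18 < 61 → F

F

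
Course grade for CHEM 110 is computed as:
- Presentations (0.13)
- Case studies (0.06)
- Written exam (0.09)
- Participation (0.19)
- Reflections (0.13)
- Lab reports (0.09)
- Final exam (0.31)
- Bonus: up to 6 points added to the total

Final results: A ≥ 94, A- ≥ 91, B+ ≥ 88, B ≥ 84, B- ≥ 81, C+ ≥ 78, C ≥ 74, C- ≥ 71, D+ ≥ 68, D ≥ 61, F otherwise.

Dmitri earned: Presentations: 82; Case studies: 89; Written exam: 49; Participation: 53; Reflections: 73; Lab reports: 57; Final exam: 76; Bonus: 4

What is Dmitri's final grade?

Weighted total:
  Presentations 82 × 0.13 = 10.66
  Case studies 89 × 0.06 = 5.34
  Written exam 49 × 0.09 = 4.41
  Participation 53 × 0.19 = 10.07
  Reflections 73 × 0.13 = 9.49
  Lab reports 57 × 0.09 = 5.13
  Final exam 76 × 0.31 = 23.56
Sum = 68.66
Bonus: 68.66 + 4 = 72.66
72.66 is ≥ 71 and < 74 → C-

C-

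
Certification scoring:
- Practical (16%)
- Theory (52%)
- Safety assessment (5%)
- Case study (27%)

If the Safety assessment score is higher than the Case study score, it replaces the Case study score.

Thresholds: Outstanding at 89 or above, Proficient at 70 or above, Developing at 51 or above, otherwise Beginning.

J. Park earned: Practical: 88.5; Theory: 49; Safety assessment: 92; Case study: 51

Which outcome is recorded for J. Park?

Developing

Safety assessment (92) > Case study (51), so Case study counts as 92.
Weighted total:
  Practical 88.5 × 0.16 = 14.16
  Theory 49 × 0.52 = 25.48
  Safety assessment 92 × 0.05 = 4.6
  Case study 92 × 0.27 = 24.84
Sum = 69.08
69.08 is ≥ 51 and < 70 → Developing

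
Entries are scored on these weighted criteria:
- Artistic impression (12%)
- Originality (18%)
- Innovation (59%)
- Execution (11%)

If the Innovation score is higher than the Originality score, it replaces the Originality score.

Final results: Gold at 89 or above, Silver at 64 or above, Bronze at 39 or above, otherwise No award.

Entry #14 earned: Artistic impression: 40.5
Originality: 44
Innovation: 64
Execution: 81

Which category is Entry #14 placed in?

Bronze

Innovation (64) > Originality (44), so Originality counts as 64.
Weighted total:
  Artistic impression 40.5 × 0.12 = 4.86
  Originality 64 × 0.18 = 11.52
  Innovation 64 × 0.59 = 37.76
  Execution 81 × 0.11 = 8.91
Sum = 63.05
63.05 is ≥ 39 and < 64 → Bronze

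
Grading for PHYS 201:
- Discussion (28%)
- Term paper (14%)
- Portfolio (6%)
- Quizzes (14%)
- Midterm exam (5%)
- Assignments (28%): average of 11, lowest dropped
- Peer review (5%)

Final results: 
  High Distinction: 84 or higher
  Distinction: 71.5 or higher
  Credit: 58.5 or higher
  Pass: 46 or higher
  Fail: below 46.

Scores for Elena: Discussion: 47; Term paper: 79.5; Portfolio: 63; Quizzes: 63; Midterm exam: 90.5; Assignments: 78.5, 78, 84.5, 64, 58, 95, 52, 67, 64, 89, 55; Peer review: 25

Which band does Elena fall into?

Credit

Assignments: drop 52 → average of remaining 10 = 733/10 = 73.3
Weighted total:
  Discussion 47 × 0.28 = 13.16
  Term paper 79.5 × 0.14 = 11.13
  Portfolio 63 × 0.06 = 3.78
  Quizzes 63 × 0.14 = 8.82
  Midterm exam 90.5 × 0.05 = 4.525
  Assignments 73.3 × 0.28 = 20.524
  Peer review 25 × 0.05 = 1.25
Sum = 63.189
63.189 is ≥ 58.5 and < 71.5 → Credit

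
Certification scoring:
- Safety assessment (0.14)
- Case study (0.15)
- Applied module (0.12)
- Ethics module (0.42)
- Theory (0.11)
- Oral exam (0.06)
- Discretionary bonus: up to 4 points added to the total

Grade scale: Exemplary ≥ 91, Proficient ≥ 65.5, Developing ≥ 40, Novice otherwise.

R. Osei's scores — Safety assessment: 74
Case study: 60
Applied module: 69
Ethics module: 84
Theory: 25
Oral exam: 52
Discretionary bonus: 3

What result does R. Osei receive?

Weighted total:
  Safety assessment 74 × 0.14 = 10.36
  Case study 60 × 0.15 = 9
  Applied module 69 × 0.12 = 8.28
  Ethics module 84 × 0.42 = 35.28
  Theory 25 × 0.11 = 2.75
  Oral exam 52 × 0.06 = 3.12
Sum = 68.79
Discretionary bonus: 68.79 + 3 = 71.79
71.79 is ≥ 65.5 and < 91 → Proficient

Proficient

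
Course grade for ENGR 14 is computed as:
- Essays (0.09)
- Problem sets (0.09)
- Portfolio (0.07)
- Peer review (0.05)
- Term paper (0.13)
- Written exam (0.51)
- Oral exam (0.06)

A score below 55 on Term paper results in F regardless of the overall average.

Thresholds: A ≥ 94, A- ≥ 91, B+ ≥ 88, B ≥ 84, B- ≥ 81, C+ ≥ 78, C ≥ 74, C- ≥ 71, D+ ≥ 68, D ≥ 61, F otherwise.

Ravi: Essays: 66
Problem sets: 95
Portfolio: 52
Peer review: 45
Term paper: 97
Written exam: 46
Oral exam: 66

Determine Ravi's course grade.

F

Term paper score 97 ≥ 55: minimum met.
Weighted total:
  Essays 66 × 0.09 = 5.94
  Problem sets 95 × 0.09 = 8.55
  Portfolio 52 × 0.07 = 3.64
  Peer review 45 × 0.05 = 2.25
  Term paper 97 × 0.13 = 12.61
  Written exam 46 × 0.51 = 23.46
  Oral exam 66 × 0.06 = 3.96
Sum = 60.41
60.41 < 61 → F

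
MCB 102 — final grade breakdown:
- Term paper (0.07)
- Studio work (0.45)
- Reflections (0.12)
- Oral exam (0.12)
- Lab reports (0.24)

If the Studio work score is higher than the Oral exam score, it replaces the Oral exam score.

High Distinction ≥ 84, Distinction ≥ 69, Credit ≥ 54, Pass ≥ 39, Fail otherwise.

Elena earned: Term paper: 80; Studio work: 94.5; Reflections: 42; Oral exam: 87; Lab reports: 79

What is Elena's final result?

Studio work (94.5) > Oral exam (87), so Oral exam counts as 94.5.
Weighted total:
  Term paper 80 × 0.07 = 5.6
  Studio work 94.5 × 0.45 = 42.525
  Reflections 42 × 0.12 = 5.04
  Oral exam 94.5 × 0.12 = 11.34
  Lab reports 79 × 0.24 = 18.96
Sum = 83.465
83.465 is ≥ 69 and < 84 → Distinction

Distinction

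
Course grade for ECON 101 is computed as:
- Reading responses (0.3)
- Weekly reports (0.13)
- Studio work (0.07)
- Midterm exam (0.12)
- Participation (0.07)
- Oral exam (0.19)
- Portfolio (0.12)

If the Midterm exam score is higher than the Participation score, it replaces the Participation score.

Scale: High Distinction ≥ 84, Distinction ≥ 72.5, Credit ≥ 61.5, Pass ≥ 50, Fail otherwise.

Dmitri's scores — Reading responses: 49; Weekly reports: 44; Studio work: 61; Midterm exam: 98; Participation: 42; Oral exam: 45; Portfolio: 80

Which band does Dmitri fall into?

Pass

Midterm exam (98) > Participation (42), so Participation counts as 98.
Weighted total:
  Reading responses 49 × 0.3 = 14.7
  Weekly reports 44 × 0.13 = 5.72
  Studio work 61 × 0.07 = 4.27
  Midterm exam 98 × 0.12 = 11.76
  Participation 98 × 0.07 = 6.86
  Oral exam 45 × 0.19 = 8.55
  Portfolio 80 × 0.12 = 9.6
Sum = 61.46
61.46 is ≥ 50 and < 61.5 → Pass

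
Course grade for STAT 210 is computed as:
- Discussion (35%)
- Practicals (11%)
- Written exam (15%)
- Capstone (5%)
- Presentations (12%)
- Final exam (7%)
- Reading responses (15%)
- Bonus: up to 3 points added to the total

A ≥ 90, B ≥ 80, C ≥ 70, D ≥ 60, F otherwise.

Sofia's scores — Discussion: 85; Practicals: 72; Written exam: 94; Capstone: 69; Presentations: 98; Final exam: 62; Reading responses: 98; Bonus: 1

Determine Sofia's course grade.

Weighted total:
  Discussion 85 × 0.35 = 29.75
  Practicals 72 × 0.11 = 7.92
  Written exam 94 × 0.15 = 14.1
  Capstone 69 × 0.05 = 3.45
  Presentations 98 × 0.12 = 11.76
  Final exam 62 × 0.07 = 4.34
  Reading responses 98 × 0.15 = 14.7
Sum = 86.02
Bonus: 86.02 + 1 = 87.02
87.02 is ≥ 80 and < 90 → B

B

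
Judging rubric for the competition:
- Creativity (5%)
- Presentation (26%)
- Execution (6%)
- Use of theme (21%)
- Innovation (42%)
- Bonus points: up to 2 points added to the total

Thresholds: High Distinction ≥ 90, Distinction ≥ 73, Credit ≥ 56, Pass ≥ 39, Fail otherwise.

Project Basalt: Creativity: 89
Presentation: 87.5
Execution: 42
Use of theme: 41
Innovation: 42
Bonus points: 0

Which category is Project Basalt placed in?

Pass

Weighted total:
  Creativity 89 × 0.05 = 4.45
  Presentation 87.5 × 0.26 = 22.75
  Execution 42 × 0.06 = 2.52
  Use of theme 41 × 0.21 = 8.61
  Innovation 42 × 0.42 = 17.64
Sum = 55.97
Bonus points: 55.97 + 0 = 55.97
55.97 is ≥ 39 and < 56 → Pass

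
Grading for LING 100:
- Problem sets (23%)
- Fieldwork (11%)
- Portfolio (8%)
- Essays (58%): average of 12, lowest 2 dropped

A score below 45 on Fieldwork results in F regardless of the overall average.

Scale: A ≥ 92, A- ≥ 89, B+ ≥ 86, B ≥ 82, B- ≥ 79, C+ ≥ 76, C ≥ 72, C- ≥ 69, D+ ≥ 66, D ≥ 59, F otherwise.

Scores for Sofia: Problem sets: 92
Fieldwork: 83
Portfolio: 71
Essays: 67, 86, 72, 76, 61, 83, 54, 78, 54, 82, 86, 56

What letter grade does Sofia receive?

B-

Essays: drop 54, 54 → average of remaining 10 = 747/10 = 74.7
Fieldwork score 83 ≥ 45: minimum met.
Weighted total:
  Problem sets 92 × 0.23 = 21.16
  Fieldwork 83 × 0.11 = 9.13
  Portfolio 71 × 0.08 = 5.68
  Essays 74.7 × 0.58 = 43.326
Sum = 79.296
79.296 is ≥ 79 and < 82 → B-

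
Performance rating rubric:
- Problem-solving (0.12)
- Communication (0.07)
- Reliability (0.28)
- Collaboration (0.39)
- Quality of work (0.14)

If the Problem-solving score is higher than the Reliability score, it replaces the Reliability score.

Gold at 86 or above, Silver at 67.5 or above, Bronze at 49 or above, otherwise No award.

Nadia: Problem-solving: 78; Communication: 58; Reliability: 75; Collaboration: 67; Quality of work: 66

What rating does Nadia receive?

Problem-solving (78) > Reliability (75), so Reliability counts as 78.
Weighted total:
  Problem-solving 78 × 0.12 = 9.36
  Communication 58 × 0.07 = 4.06
  Reliability 78 × 0.28 = 21.84
  Collaboration 67 × 0.39 = 26.13
  Quality of work 66 × 0.14 = 9.24
Sum = 70.63
70.63 is ≥ 67.5 and < 86 → Silver

Silver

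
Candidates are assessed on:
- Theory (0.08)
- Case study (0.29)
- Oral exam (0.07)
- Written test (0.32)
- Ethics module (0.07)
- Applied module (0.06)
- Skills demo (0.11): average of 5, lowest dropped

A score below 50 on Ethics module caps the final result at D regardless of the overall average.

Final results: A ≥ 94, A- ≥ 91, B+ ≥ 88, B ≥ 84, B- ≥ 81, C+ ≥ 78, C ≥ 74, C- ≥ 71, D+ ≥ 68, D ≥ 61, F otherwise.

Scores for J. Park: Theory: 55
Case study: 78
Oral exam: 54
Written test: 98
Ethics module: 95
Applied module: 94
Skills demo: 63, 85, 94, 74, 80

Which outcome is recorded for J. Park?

Skills demo: drop 63 → average of remaining 4 = 333/4 = 83.25
Ethics module score 95 ≥ 50: minimum met.
Weighted total:
  Theory 55 × 0.08 = 4.4
  Case study 78 × 0.29 = 22.62
  Oral exam 54 × 0.07 = 3.78
  Written test 98 × 0.32 = 31.36
  Ethics module 95 × 0.07 = 6.65
  Applied module 94 × 0.06 = 5.64
  Skills demo 83.25 × 0.11 = 9.1575
Sum = 83.6075
83.6075 is ≥ 81 and < 84 → B-

B-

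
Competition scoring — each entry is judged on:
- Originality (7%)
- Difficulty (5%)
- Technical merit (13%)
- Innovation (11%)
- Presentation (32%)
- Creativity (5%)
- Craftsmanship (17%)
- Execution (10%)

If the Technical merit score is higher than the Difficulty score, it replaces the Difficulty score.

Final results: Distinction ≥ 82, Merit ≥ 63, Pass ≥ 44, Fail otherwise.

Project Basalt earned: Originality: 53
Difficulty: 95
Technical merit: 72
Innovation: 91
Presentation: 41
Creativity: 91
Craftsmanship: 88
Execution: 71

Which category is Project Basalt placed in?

Merit

Technical merit (72) ≤ Difficulty (95), so Difficulty stays at 95.
Weighted total:
  Originality 53 × 0.07 = 3.71
  Difficulty 95 × 0.05 = 4.75
  Technical merit 72 × 0.13 = 9.36
  Innovation 91 × 0.11 = 10.01
  Presentation 41 × 0.32 = 13.12
  Creativity 91 × 0.05 = 4.55
  Craftsmanship 88 × 0.17 = 14.96
  Execution 71 × 0.1 = 7.1
Sum = 67.56
67.56 is ≥ 63 and < 82 → Merit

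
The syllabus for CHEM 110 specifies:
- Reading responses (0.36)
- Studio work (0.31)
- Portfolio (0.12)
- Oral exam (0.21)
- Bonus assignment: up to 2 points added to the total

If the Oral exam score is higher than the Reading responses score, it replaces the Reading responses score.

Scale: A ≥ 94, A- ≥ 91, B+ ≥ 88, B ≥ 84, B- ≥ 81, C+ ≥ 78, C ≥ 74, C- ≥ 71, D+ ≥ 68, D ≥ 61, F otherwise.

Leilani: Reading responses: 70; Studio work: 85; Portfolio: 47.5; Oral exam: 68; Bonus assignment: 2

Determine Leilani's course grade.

C-

Oral exam (68) ≤ Reading responses (70), so Reading responses stays at 70.
Weighted total:
  Reading responses 70 × 0.36 = 25.2
  Studio work 85 × 0.31 = 26.35
  Portfolio 47.5 × 0.12 = 5.7
  Oral exam 68 × 0.21 = 14.28
Sum = 71.53
Bonus assignment: 71.53 + 2 = 73.53
73.53 is ≥ 71 and < 74 → C-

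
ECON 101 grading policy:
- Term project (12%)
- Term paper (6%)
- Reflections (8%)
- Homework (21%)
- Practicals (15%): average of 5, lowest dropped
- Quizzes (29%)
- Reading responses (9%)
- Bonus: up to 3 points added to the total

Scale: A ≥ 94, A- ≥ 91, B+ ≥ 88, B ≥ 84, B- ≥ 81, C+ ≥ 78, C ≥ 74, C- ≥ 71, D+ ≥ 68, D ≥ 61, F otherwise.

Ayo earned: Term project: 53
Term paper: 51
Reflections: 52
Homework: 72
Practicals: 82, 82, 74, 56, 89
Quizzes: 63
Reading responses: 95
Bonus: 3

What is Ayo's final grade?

D+

Practicals: drop 56 → average of remaining 4 = 327/4 = 81.75
Weighted total:
  Term project 53 × 0.12 = 6.36
  Term paper 51 × 0.06 = 3.06
  Reflections 52 × 0.08 = 4.16
  Homework 72 × 0.21 = 15.12
  Practicals 81.75 × 0.15 = 12.2625
  Quizzes 63 × 0.29 = 18.27
  Reading responses 95 × 0.09 = 8.55
Sum = 67.7825
Bonus: 67.7825 + 3 = 70.7825
70.7825 is ≥ 68 and < 71 → D+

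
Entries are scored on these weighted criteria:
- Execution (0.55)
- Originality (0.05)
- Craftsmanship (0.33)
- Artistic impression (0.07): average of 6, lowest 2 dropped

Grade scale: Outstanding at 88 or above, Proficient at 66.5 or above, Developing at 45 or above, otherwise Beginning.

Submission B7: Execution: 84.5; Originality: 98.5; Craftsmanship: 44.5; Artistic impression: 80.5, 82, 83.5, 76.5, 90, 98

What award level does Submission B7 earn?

Artistic impression: drop 76.5, 80.5 → average of remaining 4 = 353.5/4 = 88.375
Weighted total:
  Execution 84.5 × 0.55 = 46.475
  Originality 98.5 × 0.05 = 4.925
  Craftsmanship 44.5 × 0.33 = 14.685
  Artistic impression 88.375 × 0.07 = 6.18625
Sum = 72.27125
72.27125 is ≥ 66.5 and < 88 → Proficient

Proficient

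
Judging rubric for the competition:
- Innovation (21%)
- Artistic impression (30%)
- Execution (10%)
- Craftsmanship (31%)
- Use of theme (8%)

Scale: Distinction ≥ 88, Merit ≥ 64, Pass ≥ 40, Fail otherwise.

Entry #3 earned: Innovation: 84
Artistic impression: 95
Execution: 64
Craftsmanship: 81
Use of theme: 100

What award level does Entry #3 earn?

Weighted total:
  Innovation 84 × 0.21 = 17.64
  Artistic impression 95 × 0.3 = 28.5
  Execution 64 × 0.1 = 6.4
  Craftsmanship 81 × 0.31 = 25.11
  Use of theme 100 × 0.08 = 8
Sum = 85.65
85.65 is ≥ 64 and < 88 → Merit

Merit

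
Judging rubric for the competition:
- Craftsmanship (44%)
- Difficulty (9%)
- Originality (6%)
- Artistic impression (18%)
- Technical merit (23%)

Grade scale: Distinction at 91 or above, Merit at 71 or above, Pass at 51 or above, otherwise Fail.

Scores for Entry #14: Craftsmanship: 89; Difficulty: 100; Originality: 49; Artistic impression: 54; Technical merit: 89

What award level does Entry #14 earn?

Merit

Weighted total:
  Craftsmanship 89 × 0.44 = 39.16
  Difficulty 100 × 0.09 = 9
  Originality 49 × 0.06 = 2.94
  Artistic impression 54 × 0.18 = 9.72
  Technical merit 89 × 0.23 = 20.47
Sum = 81.29
81.29 is ≥ 71 and < 91 → Merit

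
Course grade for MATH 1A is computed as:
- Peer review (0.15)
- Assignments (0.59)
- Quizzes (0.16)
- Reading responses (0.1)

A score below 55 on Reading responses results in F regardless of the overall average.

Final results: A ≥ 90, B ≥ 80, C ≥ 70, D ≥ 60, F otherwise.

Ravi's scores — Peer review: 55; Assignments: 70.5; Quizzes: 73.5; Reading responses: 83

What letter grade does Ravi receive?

D

Reading responses score 83 ≥ 55: minimum met.
Weighted total:
  Peer review 55 × 0.15 = 8.25
  Assignments 70.5 × 0.59 = 41.595
  Quizzes 73.5 × 0.16 = 11.76
  Reading responses 83 × 0.1 = 8.3
Sum = 69.905
69.905 is ≥ 60 and < 70 → D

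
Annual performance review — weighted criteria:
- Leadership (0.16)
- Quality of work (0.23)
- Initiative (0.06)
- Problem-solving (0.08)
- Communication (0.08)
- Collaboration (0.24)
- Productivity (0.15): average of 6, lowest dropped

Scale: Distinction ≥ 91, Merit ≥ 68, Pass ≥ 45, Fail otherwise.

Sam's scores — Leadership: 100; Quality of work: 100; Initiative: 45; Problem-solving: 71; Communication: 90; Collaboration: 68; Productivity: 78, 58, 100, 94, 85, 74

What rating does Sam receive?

Merit

Productivity: drop 58 → average of remaining 5 = 431/5 = 86.2
Weighted total:
  Leadership 100 × 0.16 = 16
  Quality of work 100 × 0.23 = 23
  Initiative 45 × 0.06 = 2.7
  Problem-solving 71 × 0.08 = 5.68
  Communication 90 × 0.08 = 7.2
  Collaboration 68 × 0.24 = 16.32
  Productivity 86.2 × 0.15 = 12.93
Sum = 83.83
83.83 is ≥ 68 and < 91 → Merit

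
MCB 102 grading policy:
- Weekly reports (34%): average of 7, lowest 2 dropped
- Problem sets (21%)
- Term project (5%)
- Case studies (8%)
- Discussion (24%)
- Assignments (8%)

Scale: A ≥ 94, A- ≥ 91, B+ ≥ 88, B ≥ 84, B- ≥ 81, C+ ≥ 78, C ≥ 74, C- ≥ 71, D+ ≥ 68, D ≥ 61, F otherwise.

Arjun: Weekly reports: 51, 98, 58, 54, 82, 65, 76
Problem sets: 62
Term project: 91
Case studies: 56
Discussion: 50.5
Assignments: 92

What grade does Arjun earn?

D

Weekly reports: drop 51, 54 → average of remaining 5 = 379/5 = 75.8
Weighted total:
  Weekly reports 75.8 × 0.34 = 25.772
  Problem sets 62 × 0.21 = 13.02
  Term project 91 × 0.05 = 4.55
  Case studies 56 × 0.08 = 4.48
  Discussion 50.5 × 0.24 = 12.12
  Assignments 92 × 0.08 = 7.36
Sum = 67.302
67.302 is ≥ 61 and < 68 → D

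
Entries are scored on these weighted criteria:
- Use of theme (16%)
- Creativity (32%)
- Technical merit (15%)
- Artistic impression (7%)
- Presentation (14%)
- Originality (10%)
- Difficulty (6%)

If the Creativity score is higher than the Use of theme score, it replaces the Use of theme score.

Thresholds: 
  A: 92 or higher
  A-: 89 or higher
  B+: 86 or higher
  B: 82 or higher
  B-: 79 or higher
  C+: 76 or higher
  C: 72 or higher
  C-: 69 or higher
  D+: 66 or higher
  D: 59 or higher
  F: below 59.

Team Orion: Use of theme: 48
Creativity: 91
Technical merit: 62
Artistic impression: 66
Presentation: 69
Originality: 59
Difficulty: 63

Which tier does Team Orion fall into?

C+

Creativity (91) > Use of theme (48), so Use of theme counts as 91.
Weighted total:
  Use of theme 91 × 0.16 = 14.56
  Creativity 91 × 0.32 = 29.12
  Technical merit 62 × 0.15 = 9.3
  Artistic impression 66 × 0.07 = 4.62
  Presentation 69 × 0.14 = 9.66
  Originality 59 × 0.1 = 5.9
  Difficulty 63 × 0.06 = 3.78
Sum = 76.94
76.94 is ≥ 76 and < 79 → C+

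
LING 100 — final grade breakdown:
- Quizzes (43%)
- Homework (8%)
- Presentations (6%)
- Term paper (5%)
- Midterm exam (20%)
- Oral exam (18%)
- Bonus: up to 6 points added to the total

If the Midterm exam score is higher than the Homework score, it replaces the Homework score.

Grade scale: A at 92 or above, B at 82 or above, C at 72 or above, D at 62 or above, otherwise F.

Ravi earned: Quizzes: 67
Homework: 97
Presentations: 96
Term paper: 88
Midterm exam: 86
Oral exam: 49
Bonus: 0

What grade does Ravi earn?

C

Midterm exam (86) ≤ Homework (97), so Homework stays at 97.
Weighted total:
  Quizzes 67 × 0.43 = 28.81
  Homework 97 × 0.08 = 7.76
  Presentations 96 × 0.06 = 5.76
  Term paper 88 × 0.05 = 4.4
  Midterm exam 86 × 0.2 = 17.2
  Oral exam 49 × 0.18 = 8.82
Sum = 72.75
Bonus: 72.75 + 0 = 72.75
72.75 is ≥ 72 and < 82 → C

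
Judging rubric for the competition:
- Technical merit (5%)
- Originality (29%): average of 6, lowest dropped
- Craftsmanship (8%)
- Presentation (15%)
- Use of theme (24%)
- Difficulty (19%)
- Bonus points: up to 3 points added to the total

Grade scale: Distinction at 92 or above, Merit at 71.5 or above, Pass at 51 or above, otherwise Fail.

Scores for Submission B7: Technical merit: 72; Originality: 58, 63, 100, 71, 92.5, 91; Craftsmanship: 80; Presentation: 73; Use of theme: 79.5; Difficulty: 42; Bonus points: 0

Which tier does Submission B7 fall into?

Originality: drop 58 → average of remaining 5 = 417.5/5 = 83.5
Weighted total:
  Technical merit 72 × 0.05 = 3.6
  Originality 83.5 × 0.29 = 24.215
  Craftsmanship 80 × 0.08 = 6.4
  Presentation 73 × 0.15 = 10.95
  Use of theme 79.5 × 0.24 = 19.08
  Difficulty 42 × 0.19 = 7.98
Sum = 72.225
Bonus points: 72.225 + 0 = 72.225
72.225 is ≥ 71.5 and < 92 → Merit

Merit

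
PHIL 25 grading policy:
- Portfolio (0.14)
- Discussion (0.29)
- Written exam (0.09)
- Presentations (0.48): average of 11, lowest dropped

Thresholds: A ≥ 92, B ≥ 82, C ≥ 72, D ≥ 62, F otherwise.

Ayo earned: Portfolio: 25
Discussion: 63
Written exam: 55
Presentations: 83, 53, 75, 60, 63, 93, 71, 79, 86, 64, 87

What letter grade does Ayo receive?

Presentations: drop 53 → average of remaining 10 = 761/10 = 76.1
Weighted total:
  Portfolio 25 × 0.14 = 3.5
  Discussion 63 × 0.29 = 18.27
  Written exam 55 × 0.09 = 4.95
  Presentations 76.1 × 0.48 = 36.528
Sum = 63.248
63.248 is ≥ 62 and < 72 → D

D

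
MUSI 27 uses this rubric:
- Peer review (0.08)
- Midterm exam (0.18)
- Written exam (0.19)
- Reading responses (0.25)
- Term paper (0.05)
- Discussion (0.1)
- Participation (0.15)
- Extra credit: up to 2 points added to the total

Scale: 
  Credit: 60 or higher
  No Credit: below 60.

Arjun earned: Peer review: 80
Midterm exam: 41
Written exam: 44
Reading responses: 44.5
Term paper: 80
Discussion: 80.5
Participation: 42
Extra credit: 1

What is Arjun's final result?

No Credit

Weighted total:
  Peer review 80 × 0.08 = 6.4
  Midterm exam 41 × 0.18 = 7.38
  Written exam 44 × 0.19 = 8.36
  Reading responses 44.5 × 0.25 = 11.125
  Term paper 80 × 0.05 = 4
  Discussion 80.5 × 0.1 = 8.05
  Participation 42 × 0.15 = 6.3
Sum = 51.615
Extra credit: 51.615 + 1 = 52.615
52.615 < 60 → No Credit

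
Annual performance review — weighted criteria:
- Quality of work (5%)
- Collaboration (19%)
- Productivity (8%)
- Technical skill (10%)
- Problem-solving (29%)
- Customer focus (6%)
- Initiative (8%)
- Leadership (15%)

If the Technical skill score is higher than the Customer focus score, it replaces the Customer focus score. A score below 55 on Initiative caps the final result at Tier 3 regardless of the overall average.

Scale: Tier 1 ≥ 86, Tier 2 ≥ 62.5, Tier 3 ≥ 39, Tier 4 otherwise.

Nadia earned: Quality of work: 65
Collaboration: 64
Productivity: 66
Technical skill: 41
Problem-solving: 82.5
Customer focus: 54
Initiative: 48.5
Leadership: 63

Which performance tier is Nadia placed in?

Technical skill (41) ≤ Customer focus (54), so Customer focus stays at 54.
Initiative score 48.5 < 55: minimum not met.
Weighted total:
  Quality of work 65 × 0.05 = 3.25
  Collaboration 64 × 0.19 = 12.16
  Productivity 66 × 0.08 = 5.28
  Technical skill 41 × 0.1 = 4.1
  Problem-solving 82.5 × 0.29 = 23.925
  Customer focus 54 × 0.06 = 3.24
  Initiative 48.5 × 0.08 = 3.88
  Leadership 63 × 0.15 = 9.45
Sum = 65.285
65.285 would be Tier 2; cap at Tier 3 applies → Tier 3.

Tier 3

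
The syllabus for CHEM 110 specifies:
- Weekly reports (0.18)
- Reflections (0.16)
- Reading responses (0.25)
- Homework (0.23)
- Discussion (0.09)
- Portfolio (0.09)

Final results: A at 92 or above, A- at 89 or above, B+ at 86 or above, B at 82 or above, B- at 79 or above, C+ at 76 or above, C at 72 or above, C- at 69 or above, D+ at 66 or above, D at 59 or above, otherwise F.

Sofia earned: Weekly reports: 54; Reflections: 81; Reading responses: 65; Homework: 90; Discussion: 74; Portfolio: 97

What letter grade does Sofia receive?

Weighted total:
  Weekly reports 54 × 0.18 = 9.72
  Reflections 81 × 0.16 = 12.96
  Reading responses 65 × 0.25 = 16.25
  Homework 90 × 0.23 = 20.7
  Discussion 74 × 0.09 = 6.66
  Portfolio 97 × 0.09 = 8.73
Sum = 75.02
75.02 is ≥ 72 and < 76 → C

C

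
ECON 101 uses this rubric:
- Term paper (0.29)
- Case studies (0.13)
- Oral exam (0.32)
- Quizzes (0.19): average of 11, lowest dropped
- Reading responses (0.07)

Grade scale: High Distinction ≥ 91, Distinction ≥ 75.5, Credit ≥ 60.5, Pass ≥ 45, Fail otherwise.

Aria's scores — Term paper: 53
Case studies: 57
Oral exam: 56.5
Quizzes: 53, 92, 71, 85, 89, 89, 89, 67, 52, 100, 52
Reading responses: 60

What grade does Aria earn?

Pass

Quizzes: drop 52 → average of remaining 10 = 787/10 = 78.7
Weighted total:
  Term paper 53 × 0.29 = 15.37
  Case studies 57 × 0.13 = 7.41
  Oral exam 56.5 × 0.32 = 18.08
  Quizzes 78.7 × 0.19 = 14.953
  Reading responses 60 × 0.07 = 4.2
Sum = 60.013
60.013 is ≥ 45 and < 60.5 → Pass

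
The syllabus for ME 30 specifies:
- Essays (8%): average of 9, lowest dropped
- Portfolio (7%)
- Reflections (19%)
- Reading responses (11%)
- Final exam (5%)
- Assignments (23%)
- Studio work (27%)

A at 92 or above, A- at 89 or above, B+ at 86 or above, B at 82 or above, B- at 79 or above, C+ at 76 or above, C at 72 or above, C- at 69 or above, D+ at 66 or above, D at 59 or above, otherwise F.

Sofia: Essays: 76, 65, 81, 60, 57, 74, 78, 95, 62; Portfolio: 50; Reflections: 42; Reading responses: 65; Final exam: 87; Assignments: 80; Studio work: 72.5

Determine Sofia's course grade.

Essays: drop 57 → average of remaining 8 = 591/8 = 73.875
Weighted total:
  Essays 73.875 × 0.08 = 5.91
  Portfolio 50 × 0.07 = 3.5
  Reflections 42 × 0.19 = 7.98
  Reading responses 65 × 0.11 = 7.15
  Final exam 87 × 0.05 = 4.35
  Assignments 80 × 0.23 = 18.4
  Studio work 72.5 × 0.27 = 19.575
Sum = 66.865
66.865 is ≥ 66 and < 69 → D+

D+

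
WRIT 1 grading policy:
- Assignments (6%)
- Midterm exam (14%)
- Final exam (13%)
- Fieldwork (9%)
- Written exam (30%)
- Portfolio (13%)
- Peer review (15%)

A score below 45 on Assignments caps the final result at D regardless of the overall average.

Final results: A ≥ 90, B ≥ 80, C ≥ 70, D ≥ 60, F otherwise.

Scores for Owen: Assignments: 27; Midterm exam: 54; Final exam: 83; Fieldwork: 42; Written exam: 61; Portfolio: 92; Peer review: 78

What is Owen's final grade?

D

Assignments score 27 < 45: minimum not met.
Weighted total:
  Assignments 27 × 0.06 = 1.62
  Midterm exam 54 × 0.14 = 7.56
  Final exam 83 × 0.13 = 10.79
  Fieldwork 42 × 0.09 = 3.78
  Written exam 61 × 0.3 = 18.3
  Portfolio 92 × 0.13 = 11.96
  Peer review 78 × 0.15 = 11.7
Sum = 65.71
65.71 would be D; cap at D applies → D.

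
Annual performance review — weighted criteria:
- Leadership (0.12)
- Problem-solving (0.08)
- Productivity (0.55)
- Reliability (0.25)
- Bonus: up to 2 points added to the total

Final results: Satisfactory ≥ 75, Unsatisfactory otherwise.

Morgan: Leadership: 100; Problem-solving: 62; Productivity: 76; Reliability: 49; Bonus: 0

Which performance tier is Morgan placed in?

Unsatisfactory

Weighted total:
  Leadership 100 × 0.12 = 12
  Problem-solving 62 × 0.08 = 4.96
  Productivity 76 × 0.55 = 41.8
  Reliability 49 × 0.25 = 12.25
Sum = 71.01
Bonus: 71.01 + 0 = 71.01
71.01 < 75 → Unsatisfactory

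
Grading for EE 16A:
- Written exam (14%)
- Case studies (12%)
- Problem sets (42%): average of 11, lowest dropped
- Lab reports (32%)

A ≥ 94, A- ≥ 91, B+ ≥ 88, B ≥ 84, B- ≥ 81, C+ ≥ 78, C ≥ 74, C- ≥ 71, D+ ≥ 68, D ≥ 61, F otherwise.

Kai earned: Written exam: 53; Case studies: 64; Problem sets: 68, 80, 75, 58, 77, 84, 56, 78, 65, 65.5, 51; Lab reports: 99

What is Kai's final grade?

C

Problem sets: drop 51 → average of remaining 10 = 706.5/10 = 70.65
Weighted total:
  Written exam 53 × 0.14 = 7.42
  Case studies 64 × 0.12 = 7.68
  Problem sets 70.65 × 0.42 = 29.673
  Lab reports 99 × 0.32 = 31.68
Sum = 76.453
76.453 is ≥ 74 and < 78 → C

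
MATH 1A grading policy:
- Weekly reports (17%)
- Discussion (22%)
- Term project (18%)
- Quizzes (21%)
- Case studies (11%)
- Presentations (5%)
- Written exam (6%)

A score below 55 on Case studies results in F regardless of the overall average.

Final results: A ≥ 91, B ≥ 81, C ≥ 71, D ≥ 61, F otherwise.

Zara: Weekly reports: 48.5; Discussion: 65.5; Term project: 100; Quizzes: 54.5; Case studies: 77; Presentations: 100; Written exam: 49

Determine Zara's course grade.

D

Case studies score 77 ≥ 55: minimum met.
Weighted total:
  Weekly reports 48.5 × 0.17 = 8.245
  Discussion 65.5 × 0.22 = 14.41
  Term project 100 × 0.18 = 18
  Quizzes 54.5 × 0.21 = 11.445
  Case studies 77 × 0.11 = 8.47
  Presentations 100 × 0.05 = 5
  Written exam 49 × 0.06 = 2.94
Sum = 68.51
68.51 is ≥ 61 and < 71 → D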